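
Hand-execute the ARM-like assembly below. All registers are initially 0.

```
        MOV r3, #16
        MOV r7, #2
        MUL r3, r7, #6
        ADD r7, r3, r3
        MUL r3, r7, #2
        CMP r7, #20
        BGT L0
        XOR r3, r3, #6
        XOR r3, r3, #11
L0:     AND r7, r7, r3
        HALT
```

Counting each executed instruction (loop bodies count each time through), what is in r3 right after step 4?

r3=16
r7=2
r3=2*6=12
r7=12+12=24
After step 4: r3 = 12.

12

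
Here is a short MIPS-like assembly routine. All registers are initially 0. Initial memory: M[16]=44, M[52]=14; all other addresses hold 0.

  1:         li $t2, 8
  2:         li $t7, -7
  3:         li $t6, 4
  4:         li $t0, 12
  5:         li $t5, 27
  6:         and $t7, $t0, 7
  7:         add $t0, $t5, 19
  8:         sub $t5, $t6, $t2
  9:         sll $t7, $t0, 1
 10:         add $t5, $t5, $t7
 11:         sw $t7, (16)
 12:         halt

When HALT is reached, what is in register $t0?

li $t2, 8 → $t2=8
li $t7, -7 → $t7=-7
li $t6, 4 → $t6=4
li $t0, 12 → $t0=12
li $t5, 27 → $t5=27
and $t7, $t0, 7 → $t7=12&7=4
add $t0, $t5, 19 → $t0=27+19=46
sub $t5, $t6, $t2 → $t5=4-8=-4
sll $t7, $t0, 1 → $t7=46<<1=92
add $t5, $t5, $t7 → $t5=(-4)+92=88
sw $t7, (16) → M[16]=92
halt.

46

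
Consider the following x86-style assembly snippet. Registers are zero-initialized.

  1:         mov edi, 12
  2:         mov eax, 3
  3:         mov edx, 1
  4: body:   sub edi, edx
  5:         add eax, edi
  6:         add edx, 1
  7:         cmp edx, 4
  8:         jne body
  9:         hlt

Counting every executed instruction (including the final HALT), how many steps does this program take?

19

edi=12
eax=3
edx=1
edi=12-1=11
eax=3+11=14
edx=1+1=2
cmp edx, 4  (cmp 2,4)
jne body: taken
edi=11-2=9
eax=14+9=23
edx=2+1=3
cmp edx, 4  (cmp 3,4)
jne body: taken
edi=9-3=6
eax=23+6=29
edx=3+1=4
cmp edx, 4  (cmp 4,4)
jne body: not taken
halt.
Total executed instructions: 19.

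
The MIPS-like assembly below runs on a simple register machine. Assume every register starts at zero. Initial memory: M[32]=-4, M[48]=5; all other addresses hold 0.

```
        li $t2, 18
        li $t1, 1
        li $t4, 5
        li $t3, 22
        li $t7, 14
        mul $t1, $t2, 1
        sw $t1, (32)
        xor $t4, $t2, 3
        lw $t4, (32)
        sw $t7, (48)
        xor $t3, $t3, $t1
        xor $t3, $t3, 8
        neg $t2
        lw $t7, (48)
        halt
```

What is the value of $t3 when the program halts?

12

after li $t2, 18: $t2=18
after li $t1, 1: $t1=1
after li $t4, 5: $t4=5
after li $t3, 22: $t3=22
after li $t7, 14: $t7=14
after mul $t1, $t2, 1: $t1=18*1=18
sw $t1, (32) → M[32]=18
after xor $t4, $t2, 3: $t4=18^3=17
after lw $t4, (32): $t4=M[32]=18
sw $t7, (48) → M[48]=14
after xor $t3, $t3, $t1: $t3=22^18=4
after xor $t3, $t3, 8: $t3=4^8=12
after neg $t2: $t2=-(18)=-18
after lw $t7, (48): $t7=M[48]=14
halt.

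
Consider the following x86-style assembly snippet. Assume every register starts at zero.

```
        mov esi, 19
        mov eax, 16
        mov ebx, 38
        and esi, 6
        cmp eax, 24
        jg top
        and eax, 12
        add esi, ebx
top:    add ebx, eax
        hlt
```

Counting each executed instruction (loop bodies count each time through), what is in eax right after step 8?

0

after mov esi, 19: esi=19
after mov eax, 16: eax=16
after mov ebx, 38: ebx=38
after and esi, 6: esi=19&6=2
cmp eax, 24  (cmp 16,24)
jg top: not taken
after and eax, 12: eax=16&12=0
after add esi, ebx: esi=2+38=40
After step 8: eax = 0.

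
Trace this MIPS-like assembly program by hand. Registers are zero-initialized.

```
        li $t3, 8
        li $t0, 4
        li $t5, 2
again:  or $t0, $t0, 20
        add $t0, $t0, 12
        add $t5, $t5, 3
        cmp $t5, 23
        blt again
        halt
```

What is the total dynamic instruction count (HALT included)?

$t3=8
$t0=4
$t5=2
$t0=4|20=20
$t0=20+12=32
$t5=2+3=5
cmp $t5, 23  (cmp 5,23)
blt again: taken
$t0=32|20=52
$t0=52+12=64
$t5=5+3=8
cmp $t5, 23  (cmp 8,23)
blt again: taken
$t0=64|20=84
$t0=84+12=96
$t5=8+3=11
cmp $t5, 23  (cmp 11,23)
blt again: taken
$t0=96|20=116
$t0=116+12=128
$t5=11+3=14
cmp $t5, 23  (cmp 14,23)
blt again: taken
$t0=128|20=148
$t0=148+12=160
$t5=14+3=17
cmp $t5, 23  (cmp 17,23)
blt again: taken
$t0=160|20=180
$t0=180+12=192
$t5=17+3=20
cmp $t5, 23  (cmp 20,23)
blt again: taken
$t0=192|20=212
$t0=212+12=224
$t5=20+3=23
cmp $t5, 23  (cmp 23,23)
blt again: not taken
halt.
Total executed instructions: 39.

39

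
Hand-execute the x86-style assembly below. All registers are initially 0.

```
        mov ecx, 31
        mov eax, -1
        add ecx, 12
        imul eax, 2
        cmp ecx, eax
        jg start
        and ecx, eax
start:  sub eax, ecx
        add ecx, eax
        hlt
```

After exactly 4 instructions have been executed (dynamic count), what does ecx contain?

after mov ecx, 31: ecx=31
after mov eax, -1: eax=-1
after add ecx, 12: ecx=31+12=43
after imul eax, 2: eax=(-1)*2=-2
After step 4: ecx = 43.

43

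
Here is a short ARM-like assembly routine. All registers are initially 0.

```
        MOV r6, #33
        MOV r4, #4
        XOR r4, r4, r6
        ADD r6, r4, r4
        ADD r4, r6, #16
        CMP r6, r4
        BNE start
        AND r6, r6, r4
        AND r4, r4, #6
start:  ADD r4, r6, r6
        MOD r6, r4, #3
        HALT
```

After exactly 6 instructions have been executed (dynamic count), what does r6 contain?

r6=33
r4=4
r4=4^33=37
r6=37+37=74
r4=74+16=90
CMP r6, r4  (cmp 74,90)
After step 6: r6 = 74.

74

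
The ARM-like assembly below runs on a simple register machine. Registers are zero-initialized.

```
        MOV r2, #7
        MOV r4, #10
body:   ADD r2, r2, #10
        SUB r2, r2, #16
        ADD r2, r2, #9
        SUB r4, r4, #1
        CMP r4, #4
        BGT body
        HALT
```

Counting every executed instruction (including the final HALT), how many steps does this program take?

39

MOV r2, #7 → r2=7
MOV r4, #10 → r4=10
ADD r2, r2, #10 → r2=7+10=17
SUB r2, r2, #16 → r2=17-16=1
ADD r2, r2, #9 → r2=1+9=10
SUB r4, r4, #1 → r4=10-1=9
CMP r4, #4  (cmp 9,4)
BGT body: taken
ADD r2, r2, #10 → r2=10+10=20
SUB r2, r2, #16 → r2=20-16=4
ADD r2, r2, #9 → r2=4+9=13
SUB r4, r4, #1 → r4=9-1=8
CMP r4, #4  (cmp 8,4)
BGT body: taken
ADD r2, r2, #10 → r2=13+10=23
SUB r2, r2, #16 → r2=23-16=7
ADD r2, r2, #9 → r2=7+9=16
SUB r4, r4, #1 → r4=8-1=7
CMP r4, #4  (cmp 7,4)
BGT body: taken
ADD r2, r2, #10 → r2=16+10=26
SUB r2, r2, #16 → r2=26-16=10
ADD r2, r2, #9 → r2=10+9=19
SUB r4, r4, #1 → r4=7-1=6
CMP r4, #4  (cmp 6,4)
BGT body: taken
ADD r2, r2, #10 → r2=19+10=29
SUB r2, r2, #16 → r2=29-16=13
ADD r2, r2, #9 → r2=13+9=22
SUB r4, r4, #1 → r4=6-1=5
CMP r4, #4  (cmp 5,4)
BGT body: taken
ADD r2, r2, #10 → r2=22+10=32
SUB r2, r2, #16 → r2=32-16=16
ADD r2, r2, #9 → r2=16+9=25
SUB r4, r4, #1 → r4=5-1=4
CMP r4, #4  (cmp 4,4)
BGT body: not taken
halt.
Total executed instructions: 39.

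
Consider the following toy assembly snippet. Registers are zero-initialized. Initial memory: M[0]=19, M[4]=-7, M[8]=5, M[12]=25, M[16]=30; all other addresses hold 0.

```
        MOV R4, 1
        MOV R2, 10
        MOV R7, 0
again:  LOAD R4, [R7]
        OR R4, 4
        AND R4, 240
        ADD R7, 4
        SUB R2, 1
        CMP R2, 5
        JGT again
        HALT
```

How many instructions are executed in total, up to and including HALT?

39

R4=1
R2=10
R7=0
R4=M[0]=19
R4=19|4=23
R4=23&240=16
R7=0+4=4
R2=10-1=9
CMP R2, 5  (cmp 9,5)
JGT again: taken
R4=M[4]=-7
R4=(-7)|4=-3
R4=(-3)&240=240
R7=4+4=8
R2=9-1=8
CMP R2, 5  (cmp 8,5)
JGT again: taken
R4=M[8]=5
R4=5|4=5
R4=5&240=0
R7=8+4=12
R2=8-1=7
CMP R2, 5  (cmp 7,5)
JGT again: taken
R4=M[12]=25
R4=25|4=29
R4=29&240=16
R7=12+4=16
R2=7-1=6
CMP R2, 5  (cmp 6,5)
JGT again: taken
R4=M[16]=30
R4=30|4=30
R4=30&240=16
R7=16+4=20
R2=6-1=5
CMP R2, 5  (cmp 5,5)
JGT again: not taken
halt.
Total executed instructions: 39.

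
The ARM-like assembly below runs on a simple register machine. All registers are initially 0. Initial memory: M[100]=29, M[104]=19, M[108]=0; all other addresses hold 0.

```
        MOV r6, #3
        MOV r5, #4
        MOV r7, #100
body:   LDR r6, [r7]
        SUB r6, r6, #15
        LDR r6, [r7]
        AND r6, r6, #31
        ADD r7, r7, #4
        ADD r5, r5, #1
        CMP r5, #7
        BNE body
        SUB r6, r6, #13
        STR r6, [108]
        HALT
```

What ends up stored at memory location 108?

-13

r6=3
r5=4
r7=100
r6=M[100]=29
r6=29-15=14
r6=M[100]=29
r6=29&31=29
r7=100+4=104
r5=4+1=5
CMP r5, #7  (cmp 5,7)
BNE body: taken
r6=M[104]=19
r6=19-15=4
r6=M[104]=19
r6=19&31=19
r7=104+4=108
r5=5+1=6
CMP r5, #7  (cmp 6,7)
BNE body: taken
r6=M[108]=0
r6=0-15=-15
r6=M[108]=0
r6=0&31=0
r7=108+4=112
r5=6+1=7
CMP r5, #7  (cmp 7,7)
BNE body: not taken
r6=0-13=-13
STR r6, [108] → M[108]=-13
halt.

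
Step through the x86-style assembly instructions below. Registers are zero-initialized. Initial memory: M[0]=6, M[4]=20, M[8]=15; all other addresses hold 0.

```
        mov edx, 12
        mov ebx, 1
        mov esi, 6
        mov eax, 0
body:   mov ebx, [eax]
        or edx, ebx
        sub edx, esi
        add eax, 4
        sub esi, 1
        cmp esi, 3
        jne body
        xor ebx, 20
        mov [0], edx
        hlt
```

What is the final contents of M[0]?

27

edx=12
ebx=1
esi=6
eax=0
ebx=M[0]=6
edx=12|6=14
edx=14-6=8
eax=0+4=4
esi=6-1=5
cmp esi, 3  (cmp 5,3)
jne body: taken
ebx=M[4]=20
edx=8|20=28
edx=28-5=23
eax=4+4=8
esi=5-1=4
cmp esi, 3  (cmp 4,3)
jne body: taken
ebx=M[8]=15
edx=23|15=31
edx=31-4=27
eax=8+4=12
esi=4-1=3
cmp esi, 3  (cmp 3,3)
jne body: not taken
ebx=15^20=27
mov [0], edx → M[0]=27
halt.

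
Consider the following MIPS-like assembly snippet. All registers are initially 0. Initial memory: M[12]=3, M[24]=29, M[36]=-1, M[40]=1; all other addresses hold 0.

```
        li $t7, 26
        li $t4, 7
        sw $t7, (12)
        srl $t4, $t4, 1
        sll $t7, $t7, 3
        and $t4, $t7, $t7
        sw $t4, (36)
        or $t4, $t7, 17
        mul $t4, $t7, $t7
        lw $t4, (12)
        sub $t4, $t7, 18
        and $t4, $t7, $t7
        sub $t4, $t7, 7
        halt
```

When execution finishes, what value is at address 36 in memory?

208

li $t7, 26 → $t7=26
li $t4, 7 → $t4=7
sw $t7, (12) → M[12]=26
srl $t4, $t4, 1 → $t4=7>>1=3
sll $t7, $t7, 3 → $t7=26<<3=208
and $t4, $t7, $t7 → $t4=208&208=208
sw $t4, (36) → M[36]=208
or $t4, $t7, 17 → $t4=208|17=209
mul $t4, $t7, $t7 → $t4=208*208=43264
lw $t4, (12) → $t4=M[12]=26
sub $t4, $t7, 18 → $t4=208-18=190
and $t4, $t7, $t7 → $t4=208&208=208
sub $t4, $t7, 7 → $t4=208-7=201
halt.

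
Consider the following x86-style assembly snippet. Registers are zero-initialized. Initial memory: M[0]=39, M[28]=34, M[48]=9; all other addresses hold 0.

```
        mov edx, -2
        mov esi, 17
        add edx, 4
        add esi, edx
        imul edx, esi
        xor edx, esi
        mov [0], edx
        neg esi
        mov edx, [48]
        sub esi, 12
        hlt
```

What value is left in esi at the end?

-31

mov edx, -2 → edx=-2
mov esi, 17 → esi=17
add edx, 4 → edx=(-2)+4=2
add esi, edx → esi=17+2=19
imul edx, esi → edx=2*19=38
xor edx, esi → edx=38^19=53
mov [0], edx → M[0]=53
neg esi → esi=-(19)=-19
mov edx, [48] → edx=M[48]=9
sub esi, 12 → esi=(-19)-12=-31
halt.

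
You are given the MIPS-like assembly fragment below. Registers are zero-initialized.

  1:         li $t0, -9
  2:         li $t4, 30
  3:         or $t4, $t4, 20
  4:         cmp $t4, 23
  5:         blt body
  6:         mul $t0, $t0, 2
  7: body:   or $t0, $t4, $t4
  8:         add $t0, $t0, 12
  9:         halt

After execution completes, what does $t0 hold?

after li $t0, -9: $t0=-9
after li $t4, 30: $t4=30
after or $t4, $t4, 20: $t4=30|20=30
cmp $t4, 23  (cmp 30,23)
blt body: not taken
after mul $t0, $t0, 2: $t0=(-9)*2=-18
after or $t0, $t4, $t4: $t0=30|30=30
after add $t0, $t0, 12: $t0=30+12=42
halt.

42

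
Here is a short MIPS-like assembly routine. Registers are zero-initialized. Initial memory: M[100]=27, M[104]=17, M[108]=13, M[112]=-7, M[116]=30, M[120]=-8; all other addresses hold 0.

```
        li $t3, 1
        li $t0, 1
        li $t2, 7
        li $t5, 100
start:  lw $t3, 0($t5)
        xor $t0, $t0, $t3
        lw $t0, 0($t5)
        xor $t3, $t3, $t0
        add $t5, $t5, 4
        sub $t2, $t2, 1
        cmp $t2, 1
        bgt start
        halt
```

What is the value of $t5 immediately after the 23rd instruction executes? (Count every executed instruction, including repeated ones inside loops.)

108

$t3=1
$t0=1
$t2=7
$t5=100
$t3=M[100]=27
$t0=1^27=26
$t0=M[100]=27
$t3=27^27=0
$t5=100+4=104
$t2=7-1=6
cmp $t2, 1  (cmp 6,1)
bgt start: taken
$t3=M[104]=17
$t0=27^17=10
$t0=M[104]=17
$t3=17^17=0
$t5=104+4=108
$t2=6-1=5
cmp $t2, 1  (cmp 5,1)
bgt start: taken
$t3=M[108]=13
$t0=17^13=28
$t0=M[108]=13
After step 23: $t5 = 108.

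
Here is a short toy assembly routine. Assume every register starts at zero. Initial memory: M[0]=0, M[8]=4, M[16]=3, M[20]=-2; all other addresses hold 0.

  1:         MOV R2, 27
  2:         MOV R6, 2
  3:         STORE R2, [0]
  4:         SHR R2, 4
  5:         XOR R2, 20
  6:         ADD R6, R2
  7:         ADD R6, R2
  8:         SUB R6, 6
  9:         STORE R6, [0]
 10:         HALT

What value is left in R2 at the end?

R2=27
R6=2
STORE R2, [0] → M[0]=27
R2=27>>4=1
R2=1^20=21
R6=2+21=23
R6=23+21=44
R6=44-6=38
STORE R6, [0] → M[0]=38
halt.

21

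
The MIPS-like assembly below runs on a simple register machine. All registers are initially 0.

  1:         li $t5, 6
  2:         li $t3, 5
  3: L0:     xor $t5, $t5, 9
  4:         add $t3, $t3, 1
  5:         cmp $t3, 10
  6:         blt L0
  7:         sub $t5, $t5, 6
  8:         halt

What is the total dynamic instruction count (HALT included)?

24

after li $t5, 6: $t5=6
after li $t3, 5: $t3=5
after xor $t5, $t5, 9: $t5=6^9=15
after add $t3, $t3, 1: $t3=5+1=6
cmp $t3, 10  (cmp 6,10)
blt L0: taken
after xor $t5, $t5, 9: $t5=15^9=6
after add $t3, $t3, 1: $t3=6+1=7
cmp $t3, 10  (cmp 7,10)
blt L0: taken
after xor $t5, $t5, 9: $t5=6^9=15
after add $t3, $t3, 1: $t3=7+1=8
cmp $t3, 10  (cmp 8,10)
blt L0: taken
after xor $t5, $t5, 9: $t5=15^9=6
after add $t3, $t3, 1: $t3=8+1=9
cmp $t3, 10  (cmp 9,10)
blt L0: taken
after xor $t5, $t5, 9: $t5=6^9=15
after add $t3, $t3, 1: $t3=9+1=10
cmp $t3, 10  (cmp 10,10)
blt L0: not taken
after sub $t5, $t5, 6: $t5=15-6=9
halt.
Total executed instructions: 24.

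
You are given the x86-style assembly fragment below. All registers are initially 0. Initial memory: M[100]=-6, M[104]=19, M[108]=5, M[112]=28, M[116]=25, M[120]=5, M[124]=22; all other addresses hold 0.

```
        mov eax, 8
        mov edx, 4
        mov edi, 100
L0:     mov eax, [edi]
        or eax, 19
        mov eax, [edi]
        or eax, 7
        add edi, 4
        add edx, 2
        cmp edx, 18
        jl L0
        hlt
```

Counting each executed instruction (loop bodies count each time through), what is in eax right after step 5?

eax=8
edx=4
edi=100
eax=M[100]=-6
eax=(-6)|19=-5
After step 5: eax = -5.

-5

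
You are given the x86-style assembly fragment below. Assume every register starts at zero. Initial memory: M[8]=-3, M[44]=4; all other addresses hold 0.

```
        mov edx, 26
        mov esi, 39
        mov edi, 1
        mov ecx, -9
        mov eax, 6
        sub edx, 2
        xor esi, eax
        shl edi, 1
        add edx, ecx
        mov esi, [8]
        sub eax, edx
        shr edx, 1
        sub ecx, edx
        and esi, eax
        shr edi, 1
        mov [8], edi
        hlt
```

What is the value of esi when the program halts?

edx=26
esi=39
edi=1
ecx=-9
eax=6
edx=26-2=24
esi=39^6=33
edi=1<<1=2
edx=24+(-9)=15
esi=M[8]=-3
eax=6-15=-9
edx=15>>1=7
ecx=(-9)-7=-16
esi=(-3)&(-9)=-11
edi=2>>1=1
mov [8], edi → M[8]=1
halt.

-11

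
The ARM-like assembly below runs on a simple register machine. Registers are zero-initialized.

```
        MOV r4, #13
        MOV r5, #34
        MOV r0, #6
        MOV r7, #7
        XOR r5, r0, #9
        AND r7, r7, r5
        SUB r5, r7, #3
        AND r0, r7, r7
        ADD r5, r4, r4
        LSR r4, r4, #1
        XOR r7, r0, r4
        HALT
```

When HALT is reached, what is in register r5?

26

r4=13
r5=34
r0=6
r7=7
r5=6^9=15
r7=7&15=7
r5=7-3=4
r0=7&7=7
r5=13+13=26
r4=13>>1=6
r7=7^6=1
halt.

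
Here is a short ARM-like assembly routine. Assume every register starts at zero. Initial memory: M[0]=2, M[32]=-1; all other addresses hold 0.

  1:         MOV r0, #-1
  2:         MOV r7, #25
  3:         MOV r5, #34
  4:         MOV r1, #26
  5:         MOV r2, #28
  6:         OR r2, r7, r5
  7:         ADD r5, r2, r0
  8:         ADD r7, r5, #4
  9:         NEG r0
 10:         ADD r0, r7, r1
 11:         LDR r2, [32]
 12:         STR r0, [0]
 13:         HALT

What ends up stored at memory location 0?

88

after MOV r0, #-1: r0=-1
after MOV r7, #25: r7=25
after MOV r5, #34: r5=34
after MOV r1, #26: r1=26
after MOV r2, #28: r2=28
after OR r2, r7, r5: r2=25|34=59
after ADD r5, r2, r0: r5=59+(-1)=58
after ADD r7, r5, #4: r7=58+4=62
after NEG r0: r0=-(-1)=1
after ADD r0, r7, r1: r0=62+26=88
after LDR r2, [32]: r2=M[32]=-1
STR r0, [0] → M[0]=88
halt.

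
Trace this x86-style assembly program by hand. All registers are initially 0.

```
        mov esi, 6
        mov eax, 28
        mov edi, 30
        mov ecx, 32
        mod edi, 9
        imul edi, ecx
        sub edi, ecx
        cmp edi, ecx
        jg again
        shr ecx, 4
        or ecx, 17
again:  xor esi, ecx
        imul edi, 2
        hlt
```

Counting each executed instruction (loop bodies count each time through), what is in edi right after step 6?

96

mov esi, 6 → esi=6
mov eax, 28 → eax=28
mov edi, 30 → edi=30
mov ecx, 32 → ecx=32
mod edi, 9 → edi=30%9=3
imul edi, ecx → edi=3*32=96
After step 6: edi = 96.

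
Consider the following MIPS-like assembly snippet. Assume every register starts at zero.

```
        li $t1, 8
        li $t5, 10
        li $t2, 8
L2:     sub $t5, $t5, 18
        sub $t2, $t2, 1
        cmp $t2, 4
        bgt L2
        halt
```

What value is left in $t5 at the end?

-62

after li $t1, 8: $t1=8
after li $t5, 10: $t5=10
after li $t2, 8: $t2=8
after sub $t5, $t5, 18: $t5=10-18=-8
after sub $t2, $t2, 1: $t2=8-1=7
cmp $t2, 4  (cmp 7,4)
bgt L2: taken
after sub $t5, $t5, 18: $t5=(-8)-18=-26
after sub $t2, $t2, 1: $t2=7-1=6
cmp $t2, 4  (cmp 6,4)
bgt L2: taken
after sub $t5, $t5, 18: $t5=(-26)-18=-44
after sub $t2, $t2, 1: $t2=6-1=5
cmp $t2, 4  (cmp 5,4)
bgt L2: taken
after sub $t5, $t5, 18: $t5=(-44)-18=-62
after sub $t2, $t2, 1: $t2=5-1=4
cmp $t2, 4  (cmp 4,4)
bgt L2: not taken
halt.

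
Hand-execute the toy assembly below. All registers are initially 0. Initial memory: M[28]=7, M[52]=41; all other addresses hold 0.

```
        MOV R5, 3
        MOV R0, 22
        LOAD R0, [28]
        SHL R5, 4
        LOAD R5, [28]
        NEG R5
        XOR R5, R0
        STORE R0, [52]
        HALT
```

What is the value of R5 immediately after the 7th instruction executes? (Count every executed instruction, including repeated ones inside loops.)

-2

after MOV R5, 3: R5=3
after MOV R0, 22: R0=22
after LOAD R0, [28]: R0=M[28]=7
after SHL R5, 4: R5=3<<4=48
after LOAD R5, [28]: R5=M[28]=7
after NEG R5: R5=-(7)=-7
after XOR R5, R0: R5=(-7)^7=-2
After step 7: R5 = -2.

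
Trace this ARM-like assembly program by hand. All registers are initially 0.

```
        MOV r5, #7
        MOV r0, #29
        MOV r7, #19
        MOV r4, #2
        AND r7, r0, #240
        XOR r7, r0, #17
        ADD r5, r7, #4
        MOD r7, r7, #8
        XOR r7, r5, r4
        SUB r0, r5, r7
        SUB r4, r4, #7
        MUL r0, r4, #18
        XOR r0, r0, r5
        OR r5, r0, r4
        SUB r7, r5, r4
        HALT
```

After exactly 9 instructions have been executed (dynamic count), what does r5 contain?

16

after MOV r5, #7: r5=7
after MOV r0, #29: r0=29
after MOV r7, #19: r7=19
after MOV r4, #2: r4=2
after AND r7, r0, #240: r7=29&240=16
after XOR r7, r0, #17: r7=29^17=12
after ADD r5, r7, #4: r5=12+4=16
after MOD r7, r7, #8: r7=12%8=4
after XOR r7, r5, r4: r7=16^2=18
After step 9: r5 = 16.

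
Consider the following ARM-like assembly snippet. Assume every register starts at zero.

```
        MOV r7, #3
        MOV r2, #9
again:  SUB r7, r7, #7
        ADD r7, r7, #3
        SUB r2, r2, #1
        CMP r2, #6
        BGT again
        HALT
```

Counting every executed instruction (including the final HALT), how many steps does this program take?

18

after MOV r7, #3: r7=3
after MOV r2, #9: r2=9
after SUB r7, r7, #7: r7=3-7=-4
after ADD r7, r7, #3: r7=(-4)+3=-1
after SUB r2, r2, #1: r2=9-1=8
CMP r2, #6  (cmp 8,6)
BGT again: taken
after SUB r7, r7, #7: r7=(-1)-7=-8
after ADD r7, r7, #3: r7=(-8)+3=-5
after SUB r2, r2, #1: r2=8-1=7
CMP r2, #6  (cmp 7,6)
BGT again: taken
after SUB r7, r7, #7: r7=(-5)-7=-12
after ADD r7, r7, #3: r7=(-12)+3=-9
after SUB r2, r2, #1: r2=7-1=6
CMP r2, #6  (cmp 6,6)
BGT again: not taken
halt.
Total executed instructions: 18.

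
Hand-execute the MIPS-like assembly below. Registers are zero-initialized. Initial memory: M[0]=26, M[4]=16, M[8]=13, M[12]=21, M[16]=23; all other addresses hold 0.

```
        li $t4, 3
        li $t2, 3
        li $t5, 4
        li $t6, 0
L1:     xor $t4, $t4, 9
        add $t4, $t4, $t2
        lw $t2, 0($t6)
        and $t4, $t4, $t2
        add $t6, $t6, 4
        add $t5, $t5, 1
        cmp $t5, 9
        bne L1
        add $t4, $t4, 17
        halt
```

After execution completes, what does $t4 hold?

18

$t4=3
$t2=3
$t5=4
$t6=0
$t4=3^9=10
$t4=10+3=13
$t2=M[0]=26
$t4=13&26=8
$t6=0+4=4
$t5=4+1=5
cmp $t5, 9  (cmp 5,9)
bne L1: taken
$t4=8^9=1
$t4=1+26=27
$t2=M[4]=16
$t4=27&16=16
$t6=4+4=8
$t5=5+1=6
cmp $t5, 9  (cmp 6,9)
bne L1: taken
$t4=16^9=25
$t4=25+16=41
$t2=M[8]=13
$t4=41&13=9
$t6=8+4=12
$t5=6+1=7
cmp $t5, 9  (cmp 7,9)
bne L1: taken
$t4=9^9=0
$t4=0+13=13
$t2=M[12]=21
$t4=13&21=5
$t6=12+4=16
$t5=7+1=8
cmp $t5, 9  (cmp 8,9)
bne L1: taken
$t4=5^9=12
$t4=12+21=33
$t2=M[16]=23
$t4=33&23=1
$t6=16+4=20
$t5=8+1=9
cmp $t5, 9  (cmp 9,9)
bne L1: not taken
$t4=1+17=18
halt.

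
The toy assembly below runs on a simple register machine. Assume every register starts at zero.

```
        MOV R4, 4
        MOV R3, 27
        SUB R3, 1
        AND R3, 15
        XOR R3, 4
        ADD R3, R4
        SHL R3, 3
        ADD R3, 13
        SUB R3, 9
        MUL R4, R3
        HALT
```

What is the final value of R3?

148

after MOV R4, 4: R4=4
after MOV R3, 27: R3=27
after SUB R3, 1: R3=27-1=26
after AND R3, 15: R3=26&15=10
after XOR R3, 4: R3=10^4=14
after ADD R3, R4: R3=14+4=18
after SHL R3, 3: R3=18<<3=144
after ADD R3, 13: R3=144+13=157
after SUB R3, 9: R3=157-9=148
after MUL R4, R3: R4=4*148=592
halt.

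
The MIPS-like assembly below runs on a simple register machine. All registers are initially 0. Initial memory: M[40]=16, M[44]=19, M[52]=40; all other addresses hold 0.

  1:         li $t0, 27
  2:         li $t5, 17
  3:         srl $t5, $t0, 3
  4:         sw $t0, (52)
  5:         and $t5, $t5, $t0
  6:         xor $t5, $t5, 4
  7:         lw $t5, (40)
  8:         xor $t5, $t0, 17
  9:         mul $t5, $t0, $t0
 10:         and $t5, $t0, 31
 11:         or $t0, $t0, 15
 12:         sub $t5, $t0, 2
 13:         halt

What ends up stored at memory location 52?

after li $t0, 27: $t0=27
after li $t5, 17: $t5=17
after srl $t5, $t0, 3: $t5=27>>3=3
sw $t0, (52) → M[52]=27
after and $t5, $t5, $t0: $t5=3&27=3
after xor $t5, $t5, 4: $t5=3^4=7
after lw $t5, (40): $t5=M[40]=16
after xor $t5, $t0, 17: $t5=27^17=10
after mul $t5, $t0, $t0: $t5=27*27=729
after and $t5, $t0, 31: $t5=27&31=27
after or $t0, $t0, 15: $t0=27|15=31
after sub $t5, $t0, 2: $t5=31-2=29
halt.

27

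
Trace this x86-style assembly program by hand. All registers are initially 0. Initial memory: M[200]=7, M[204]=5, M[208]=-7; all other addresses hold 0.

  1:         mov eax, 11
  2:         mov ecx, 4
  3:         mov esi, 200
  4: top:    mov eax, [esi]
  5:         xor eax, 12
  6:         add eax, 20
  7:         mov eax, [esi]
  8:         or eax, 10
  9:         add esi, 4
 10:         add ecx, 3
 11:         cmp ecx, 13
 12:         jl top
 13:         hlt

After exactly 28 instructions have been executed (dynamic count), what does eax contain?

-5

mov eax, 11 → eax=11
mov ecx, 4 → ecx=4
mov esi, 200 → esi=200
mov eax, [esi] → eax=M[200]=7
xor eax, 12 → eax=7^12=11
add eax, 20 → eax=11+20=31
mov eax, [esi] → eax=M[200]=7
or eax, 10 → eax=7|10=15
add esi, 4 → esi=200+4=204
add ecx, 3 → ecx=4+3=7
cmp ecx, 13  (cmp 7,13)
jl top: taken
mov eax, [esi] → eax=M[204]=5
xor eax, 12 → eax=5^12=9
add eax, 20 → eax=9+20=29
mov eax, [esi] → eax=M[204]=5
or eax, 10 → eax=5|10=15
add esi, 4 → esi=204+4=208
add ecx, 3 → ecx=7+3=10
cmp ecx, 13  (cmp 10,13)
jl top: taken
mov eax, [esi] → eax=M[208]=-7
xor eax, 12 → eax=(-7)^12=-11
add eax, 20 → eax=(-11)+20=9
mov eax, [esi] → eax=M[208]=-7
or eax, 10 → eax=(-7)|10=-5
add esi, 4 → esi=208+4=212
add ecx, 3 → ecx=10+3=13
After step 28: eax = -5.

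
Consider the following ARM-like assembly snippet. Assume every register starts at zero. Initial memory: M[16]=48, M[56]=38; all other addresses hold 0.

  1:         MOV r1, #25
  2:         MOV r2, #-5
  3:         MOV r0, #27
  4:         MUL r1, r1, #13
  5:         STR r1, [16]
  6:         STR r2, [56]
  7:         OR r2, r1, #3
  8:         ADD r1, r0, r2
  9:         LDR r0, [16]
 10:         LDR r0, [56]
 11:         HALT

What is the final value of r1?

r1=25
r2=-5
r0=27
r1=25*13=325
STR r1, [16] → M[16]=325
STR r2, [56] → M[56]=-5
r2=325|3=327
r1=27+327=354
r0=M[16]=325
r0=M[56]=-5
halt.

354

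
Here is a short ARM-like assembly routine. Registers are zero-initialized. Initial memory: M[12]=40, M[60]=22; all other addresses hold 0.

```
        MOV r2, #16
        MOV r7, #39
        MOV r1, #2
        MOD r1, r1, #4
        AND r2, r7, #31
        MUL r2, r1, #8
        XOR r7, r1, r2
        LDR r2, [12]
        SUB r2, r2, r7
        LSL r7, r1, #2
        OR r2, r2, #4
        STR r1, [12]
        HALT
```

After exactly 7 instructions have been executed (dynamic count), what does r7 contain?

18

after MOV r2, #16: r2=16
after MOV r7, #39: r7=39
after MOV r1, #2: r1=2
after MOD r1, r1, #4: r1=2%4=2
after AND r2, r7, #31: r2=39&31=7
after MUL r2, r1, #8: r2=2*8=16
after XOR r7, r1, r2: r7=2^16=18
After step 7: r7 = 18.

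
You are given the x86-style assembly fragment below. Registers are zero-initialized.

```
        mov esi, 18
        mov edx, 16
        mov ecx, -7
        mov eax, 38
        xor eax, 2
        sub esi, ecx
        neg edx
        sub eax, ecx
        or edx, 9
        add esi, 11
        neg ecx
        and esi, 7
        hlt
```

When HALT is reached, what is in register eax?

after mov esi, 18: esi=18
after mov edx, 16: edx=16
after mov ecx, -7: ecx=-7
after mov eax, 38: eax=38
after xor eax, 2: eax=38^2=36
after sub esi, ecx: esi=18-(-7)=25
after neg edx: edx=-(16)=-16
after sub eax, ecx: eax=36-(-7)=43
after or edx, 9: edx=(-16)|9=-7
after add esi, 11: esi=25+11=36
after neg ecx: ecx=-(-7)=7
after and esi, 7: esi=36&7=4
halt.

43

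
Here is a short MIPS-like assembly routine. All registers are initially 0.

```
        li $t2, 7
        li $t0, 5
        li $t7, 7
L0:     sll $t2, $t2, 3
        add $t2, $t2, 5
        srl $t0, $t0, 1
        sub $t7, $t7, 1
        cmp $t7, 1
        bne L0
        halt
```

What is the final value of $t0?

$t2=7
$t0=5
$t7=7
$t2=7<<3=56
$t2=56+5=61
$t0=5>>1=2
$t7=7-1=6
cmp $t7, 1  (cmp 6,1)
bne L0: taken
$t2=61<<3=488
$t2=488+5=493
$t0=2>>1=1
$t7=6-1=5
cmp $t7, 1  (cmp 5,1)
bne L0: taken
$t2=493<<3=3944
$t2=3944+5=3949
$t0=1>>1=0
$t7=5-1=4
cmp $t7, 1  (cmp 4,1)
bne L0: taken
$t2=3949<<3=31592
$t2=31592+5=31597
$t0=0>>1=0
$t7=4-1=3
cmp $t7, 1  (cmp 3,1)
bne L0: taken
$t2=31597<<3=252776
$t2=252776+5=252781
$t0=0>>1=0
$t7=3-1=2
cmp $t7, 1  (cmp 2,1)
bne L0: taken
$t2=252781<<3=2022248
$t2=2022248+5=2022253
$t0=0>>1=0
$t7=2-1=1
cmp $t7, 1  (cmp 1,1)
bne L0: not taken
halt.

0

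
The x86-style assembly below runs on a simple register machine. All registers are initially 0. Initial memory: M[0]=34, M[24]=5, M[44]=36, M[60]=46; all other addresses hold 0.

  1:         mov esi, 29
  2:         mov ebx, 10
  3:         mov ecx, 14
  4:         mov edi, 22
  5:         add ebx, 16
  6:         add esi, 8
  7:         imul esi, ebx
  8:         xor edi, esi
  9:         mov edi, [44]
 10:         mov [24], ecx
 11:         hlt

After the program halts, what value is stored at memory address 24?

14

after mov esi, 29: esi=29
after mov ebx, 10: ebx=10
after mov ecx, 14: ecx=14
after mov edi, 22: edi=22
after add ebx, 16: ebx=10+16=26
after add esi, 8: esi=29+8=37
after imul esi, ebx: esi=37*26=962
after xor edi, esi: edi=22^962=980
after mov edi, [44]: edi=M[44]=36
mov [24], ecx → M[24]=14
halt.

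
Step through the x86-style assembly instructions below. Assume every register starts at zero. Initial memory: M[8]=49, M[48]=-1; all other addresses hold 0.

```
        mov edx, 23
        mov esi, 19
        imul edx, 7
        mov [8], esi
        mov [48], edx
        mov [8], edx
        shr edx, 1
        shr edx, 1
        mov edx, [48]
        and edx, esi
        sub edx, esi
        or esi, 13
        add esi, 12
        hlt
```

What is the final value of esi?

43

mov edx, 23 → edx=23
mov esi, 19 → esi=19
imul edx, 7 → edx=23*7=161
mov [8], esi → M[8]=19
mov [48], edx → M[48]=161
mov [8], edx → M[8]=161
shr edx, 1 → edx=161>>1=80
shr edx, 1 → edx=80>>1=40
mov edx, [48] → edx=M[48]=161
and edx, esi → edx=161&19=1
sub edx, esi → edx=1-19=-18
or esi, 13 → esi=19|13=31
add esi, 12 → esi=31+12=43
halt.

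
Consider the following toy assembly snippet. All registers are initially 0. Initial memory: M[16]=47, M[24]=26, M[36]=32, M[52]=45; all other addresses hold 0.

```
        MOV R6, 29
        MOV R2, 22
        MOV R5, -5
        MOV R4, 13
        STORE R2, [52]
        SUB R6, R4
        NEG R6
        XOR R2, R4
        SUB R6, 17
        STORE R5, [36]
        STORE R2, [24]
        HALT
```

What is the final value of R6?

-33

after MOV R6, 29: R6=29
after MOV R2, 22: R2=22
after MOV R5, -5: R5=-5
after MOV R4, 13: R4=13
STORE R2, [52] → M[52]=22
after SUB R6, R4: R6=29-13=16
after NEG R6: R6=-(16)=-16
after XOR R2, R4: R2=22^13=27
after SUB R6, 17: R6=(-16)-17=-33
STORE R5, [36] → M[36]=-5
STORE R2, [24] → M[24]=27
halt.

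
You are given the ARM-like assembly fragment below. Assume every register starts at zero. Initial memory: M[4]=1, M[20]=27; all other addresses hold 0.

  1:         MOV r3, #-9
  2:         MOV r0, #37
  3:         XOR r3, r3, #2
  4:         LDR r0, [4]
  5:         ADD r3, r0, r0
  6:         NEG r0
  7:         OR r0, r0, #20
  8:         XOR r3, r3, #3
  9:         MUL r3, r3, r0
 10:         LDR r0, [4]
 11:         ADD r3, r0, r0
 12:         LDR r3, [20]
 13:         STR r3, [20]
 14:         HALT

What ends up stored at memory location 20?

27

after MOV r3, #-9: r3=-9
after MOV r0, #37: r0=37
after XOR r3, r3, #2: r3=(-9)^2=-11
after LDR r0, [4]: r0=M[4]=1
after ADD r3, r0, r0: r3=1+1=2
after NEG r0: r0=-(1)=-1
after OR r0, r0, #20: r0=(-1)|20=-1
after XOR r3, r3, #3: r3=2^3=1
after MUL r3, r3, r0: r3=1*(-1)=-1
after LDR r0, [4]: r0=M[4]=1
after ADD r3, r0, r0: r3=1+1=2
after LDR r3, [20]: r3=M[20]=27
STR r3, [20] → M[20]=27
halt.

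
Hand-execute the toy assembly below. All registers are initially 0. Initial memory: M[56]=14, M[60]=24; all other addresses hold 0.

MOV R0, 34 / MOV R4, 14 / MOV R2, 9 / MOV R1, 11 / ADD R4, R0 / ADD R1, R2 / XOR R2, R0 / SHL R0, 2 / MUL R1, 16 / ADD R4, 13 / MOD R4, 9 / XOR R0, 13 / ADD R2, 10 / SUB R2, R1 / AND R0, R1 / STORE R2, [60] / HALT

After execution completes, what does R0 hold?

MOV R0, 34 → R0=34
MOV R4, 14 → R4=14
MOV R2, 9 → R2=9
MOV R1, 11 → R1=11
ADD R4, R0 → R4=14+34=48
ADD R1, R2 → R1=11+9=20
XOR R2, R0 → R2=9^34=43
SHL R0, 2 → R0=34<<2=136
MUL R1, 16 → R1=20*16=320
ADD R4, 13 → R4=48+13=61
MOD R4, 9 → R4=61%9=7
XOR R0, 13 → R0=136^13=133
ADD R2, 10 → R2=43+10=53
SUB R2, R1 → R2=53-320=-267
AND R0, R1 → R0=133&320=0
STORE R2, [60] → M[60]=-267
halt.

0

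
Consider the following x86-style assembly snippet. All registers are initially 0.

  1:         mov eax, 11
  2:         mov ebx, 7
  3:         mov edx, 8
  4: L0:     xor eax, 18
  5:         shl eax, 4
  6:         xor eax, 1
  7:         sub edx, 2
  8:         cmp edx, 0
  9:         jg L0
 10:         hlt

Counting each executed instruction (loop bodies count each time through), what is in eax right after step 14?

6193

mov eax, 11 → eax=11
mov ebx, 7 → ebx=7
mov edx, 8 → edx=8
xor eax, 18 → eax=11^18=25
shl eax, 4 → eax=25<<4=400
xor eax, 1 → eax=400^1=401
sub edx, 2 → edx=8-2=6
cmp edx, 0  (cmp 6,0)
jg L0: taken
xor eax, 18 → eax=401^18=387
shl eax, 4 → eax=387<<4=6192
xor eax, 1 → eax=6192^1=6193
sub edx, 2 → edx=6-2=4
cmp edx, 0  (cmp 4,0)
After step 14: eax = 6193.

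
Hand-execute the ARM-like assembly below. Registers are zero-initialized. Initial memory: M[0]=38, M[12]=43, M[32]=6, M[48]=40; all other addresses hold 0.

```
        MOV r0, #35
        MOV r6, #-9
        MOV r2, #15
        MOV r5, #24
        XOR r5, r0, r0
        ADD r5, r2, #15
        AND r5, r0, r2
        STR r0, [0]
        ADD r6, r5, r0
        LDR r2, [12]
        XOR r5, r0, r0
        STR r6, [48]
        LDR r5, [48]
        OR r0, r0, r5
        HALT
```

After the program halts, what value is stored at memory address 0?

35

r0=35
r6=-9
r2=15
r5=24
r5=35^35=0
r5=15+15=30
r5=35&15=3
STR r0, [0] → M[0]=35
r6=3+35=38
r2=M[12]=43
r5=35^35=0
STR r6, [48] → M[48]=38
r5=M[48]=38
r0=35|38=39
halt.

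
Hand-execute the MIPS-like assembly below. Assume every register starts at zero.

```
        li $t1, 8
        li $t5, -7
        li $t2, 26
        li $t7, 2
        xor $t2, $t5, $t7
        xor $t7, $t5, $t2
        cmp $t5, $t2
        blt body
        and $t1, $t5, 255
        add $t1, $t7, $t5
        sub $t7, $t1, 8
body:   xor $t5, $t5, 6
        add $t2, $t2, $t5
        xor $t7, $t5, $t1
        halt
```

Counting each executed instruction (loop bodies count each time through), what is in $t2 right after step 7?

$t1=8
$t5=-7
$t2=26
$t7=2
$t2=(-7)^2=-5
$t7=(-7)^(-5)=2
cmp $t5, $t2  (cmp -7,-5)
After step 7: $t2 = -5.

-5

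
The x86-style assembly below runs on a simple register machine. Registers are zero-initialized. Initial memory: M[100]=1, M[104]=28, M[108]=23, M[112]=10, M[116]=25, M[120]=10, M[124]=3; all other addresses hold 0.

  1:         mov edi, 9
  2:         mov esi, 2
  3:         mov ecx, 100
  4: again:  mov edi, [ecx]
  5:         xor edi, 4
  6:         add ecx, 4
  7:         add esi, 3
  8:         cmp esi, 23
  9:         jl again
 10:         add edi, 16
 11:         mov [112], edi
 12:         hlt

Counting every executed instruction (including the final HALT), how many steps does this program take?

48

after mov edi, 9: edi=9
after mov esi, 2: esi=2
after mov ecx, 100: ecx=100
after mov edi, [ecx]: edi=M[100]=1
after xor edi, 4: edi=1^4=5
after add ecx, 4: ecx=100+4=104
after add esi, 3: esi=2+3=5
cmp esi, 23  (cmp 5,23)
jl again: taken
after mov edi, [ecx]: edi=M[104]=28
after xor edi, 4: edi=28^4=24
after add ecx, 4: ecx=104+4=108
after add esi, 3: esi=5+3=8
cmp esi, 23  (cmp 8,23)
jl again: taken
after mov edi, [ecx]: edi=M[108]=23
after xor edi, 4: edi=23^4=19
after add ecx, 4: ecx=108+4=112
after add esi, 3: esi=8+3=11
cmp esi, 23  (cmp 11,23)
jl again: taken
after mov edi, [ecx]: edi=M[112]=10
after xor edi, 4: edi=10^4=14
after add ecx, 4: ecx=112+4=116
after add esi, 3: esi=11+3=14
cmp esi, 23  (cmp 14,23)
jl again: taken
after mov edi, [ecx]: edi=M[116]=25
after xor edi, 4: edi=25^4=29
after add ecx, 4: ecx=116+4=120
after add esi, 3: esi=14+3=17
cmp esi, 23  (cmp 17,23)
jl again: taken
after mov edi, [ecx]: edi=M[120]=10
after xor edi, 4: edi=10^4=14
after add ecx, 4: ecx=120+4=124
after add esi, 3: esi=17+3=20
cmp esi, 23  (cmp 20,23)
jl again: taken
after mov edi, [ecx]: edi=M[124]=3
after xor edi, 4: edi=3^4=7
after add ecx, 4: ecx=124+4=128
after add esi, 3: esi=20+3=23
cmp esi, 23  (cmp 23,23)
jl again: not taken
after add edi, 16: edi=7+16=23
mov [112], edi → M[112]=23
halt.
Total executed instructions: 48.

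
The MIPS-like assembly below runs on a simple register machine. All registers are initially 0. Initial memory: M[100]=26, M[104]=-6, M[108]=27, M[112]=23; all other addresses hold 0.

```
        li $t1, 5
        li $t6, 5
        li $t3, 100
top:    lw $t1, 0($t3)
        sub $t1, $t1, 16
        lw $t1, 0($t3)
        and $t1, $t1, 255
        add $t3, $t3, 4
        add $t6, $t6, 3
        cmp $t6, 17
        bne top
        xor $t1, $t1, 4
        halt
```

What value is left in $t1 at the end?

after li $t1, 5: $t1=5
after li $t6, 5: $t6=5
after li $t3, 100: $t3=100
after lw $t1, 0($t3): $t1=M[100]=26
after sub $t1, $t1, 16: $t1=26-16=10
after lw $t1, 0($t3): $t1=M[100]=26
after and $t1, $t1, 255: $t1=26&255=26
after add $t3, $t3, 4: $t3=100+4=104
after add $t6, $t6, 3: $t6=5+3=8
cmp $t6, 17  (cmp 8,17)
bne top: taken
after lw $t1, 0($t3): $t1=M[104]=-6
after sub $t1, $t1, 16: $t1=(-6)-16=-22
after lw $t1, 0($t3): $t1=M[104]=-6
after and $t1, $t1, 255: $t1=(-6)&255=250
after add $t3, $t3, 4: $t3=104+4=108
after add $t6, $t6, 3: $t6=8+3=11
cmp $t6, 17  (cmp 11,17)
bne top: taken
after lw $t1, 0($t3): $t1=M[108]=27
after sub $t1, $t1, 16: $t1=27-16=11
after lw $t1, 0($t3): $t1=M[108]=27
after and $t1, $t1, 255: $t1=27&255=27
after add $t3, $t3, 4: $t3=108+4=112
after add $t6, $t6, 3: $t6=11+3=14
cmp $t6, 17  (cmp 14,17)
bne top: taken
after lw $t1, 0($t3): $t1=M[112]=23
after sub $t1, $t1, 16: $t1=23-16=7
after lw $t1, 0($t3): $t1=M[112]=23
after and $t1, $t1, 255: $t1=23&255=23
after add $t3, $t3, 4: $t3=112+4=116
after add $t6, $t6, 3: $t6=14+3=17
cmp $t6, 17  (cmp 17,17)
bne top: not taken
after xor $t1, $t1, 4: $t1=23^4=19
halt.

19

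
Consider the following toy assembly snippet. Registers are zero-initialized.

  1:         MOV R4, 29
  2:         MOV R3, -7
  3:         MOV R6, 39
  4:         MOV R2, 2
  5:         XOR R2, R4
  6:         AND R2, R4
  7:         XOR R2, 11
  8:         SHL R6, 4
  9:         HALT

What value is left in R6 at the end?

R4=29
R3=-7
R6=39
R2=2
R2=2^29=31
R2=31&29=29
R2=29^11=22
R6=39<<4=624
halt.

624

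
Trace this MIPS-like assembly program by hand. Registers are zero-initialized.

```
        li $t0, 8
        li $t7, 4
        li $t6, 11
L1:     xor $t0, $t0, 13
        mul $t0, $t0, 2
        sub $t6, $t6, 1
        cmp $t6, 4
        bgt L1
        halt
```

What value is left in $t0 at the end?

246

li $t0, 8 → $t0=8
li $t7, 4 → $t7=4
li $t6, 11 → $t6=11
xor $t0, $t0, 13 → $t0=8^13=5
mul $t0, $t0, 2 → $t0=5*2=10
sub $t6, $t6, 1 → $t6=11-1=10
cmp $t6, 4  (cmp 10,4)
bgt L1: taken
xor $t0, $t0, 13 → $t0=10^13=7
mul $t0, $t0, 2 → $t0=7*2=14
sub $t6, $t6, 1 → $t6=10-1=9
cmp $t6, 4  (cmp 9,4)
bgt L1: taken
xor $t0, $t0, 13 → $t0=14^13=3
mul $t0, $t0, 2 → $t0=3*2=6
sub $t6, $t6, 1 → $t6=9-1=8
cmp $t6, 4  (cmp 8,4)
bgt L1: taken
xor $t0, $t0, 13 → $t0=6^13=11
mul $t0, $t0, 2 → $t0=11*2=22
sub $t6, $t6, 1 → $t6=8-1=7
cmp $t6, 4  (cmp 7,4)
bgt L1: taken
xor $t0, $t0, 13 → $t0=22^13=27
mul $t0, $t0, 2 → $t0=27*2=54
sub $t6, $t6, 1 → $t6=7-1=6
cmp $t6, 4  (cmp 6,4)
bgt L1: taken
xor $t0, $t0, 13 → $t0=54^13=59
mul $t0, $t0, 2 → $t0=59*2=118
sub $t6, $t6, 1 → $t6=6-1=5
cmp $t6, 4  (cmp 5,4)
bgt L1: taken
xor $t0, $t0, 13 → $t0=118^13=123
mul $t0, $t0, 2 → $t0=123*2=246
sub $t6, $t6, 1 → $t6=5-1=4
cmp $t6, 4  (cmp 4,4)
bgt L1: not taken
halt.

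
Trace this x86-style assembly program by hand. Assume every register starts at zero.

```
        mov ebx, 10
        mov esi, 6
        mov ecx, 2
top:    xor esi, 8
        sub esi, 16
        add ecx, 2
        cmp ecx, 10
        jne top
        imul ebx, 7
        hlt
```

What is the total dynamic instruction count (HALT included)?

25

mov ebx, 10 → ebx=10
mov esi, 6 → esi=6
mov ecx, 2 → ecx=2
xor esi, 8 → esi=6^8=14
sub esi, 16 → esi=14-16=-2
add ecx, 2 → ecx=2+2=4
cmp ecx, 10  (cmp 4,10)
jne top: taken
xor esi, 8 → esi=(-2)^8=-10
sub esi, 16 → esi=(-10)-16=-26
add ecx, 2 → ecx=4+2=6
cmp ecx, 10  (cmp 6,10)
jne top: taken
xor esi, 8 → esi=(-26)^8=-18
sub esi, 16 → esi=(-18)-16=-34
add ecx, 2 → ecx=6+2=8
cmp ecx, 10  (cmp 8,10)
jne top: taken
xor esi, 8 → esi=(-34)^8=-42
sub esi, 16 → esi=(-42)-16=-58
add ecx, 2 → ecx=8+2=10
cmp ecx, 10  (cmp 10,10)
jne top: not taken
imul ebx, 7 → ebx=10*7=70
halt.
Total executed instructions: 25.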